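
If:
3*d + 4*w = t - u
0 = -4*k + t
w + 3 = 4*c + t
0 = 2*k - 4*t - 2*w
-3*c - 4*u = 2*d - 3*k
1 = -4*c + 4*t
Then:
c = 37/108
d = 2111/1080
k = 4/27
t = 16/27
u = -1213/1080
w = -28/27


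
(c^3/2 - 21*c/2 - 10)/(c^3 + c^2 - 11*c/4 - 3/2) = 2*(c^3 - 21*c - 20)/(4*c^3 + 4*c^2 - 11*c - 6)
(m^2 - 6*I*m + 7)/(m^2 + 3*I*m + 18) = (m^2 - 6*I*m + 7)/(m^2 + 3*I*m + 18)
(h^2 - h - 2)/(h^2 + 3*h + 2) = (h - 2)/(h + 2)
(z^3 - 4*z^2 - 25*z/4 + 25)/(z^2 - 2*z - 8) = (z^2 - 25/4)/(z + 2)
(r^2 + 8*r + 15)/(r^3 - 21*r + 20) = (r + 3)/(r^2 - 5*r + 4)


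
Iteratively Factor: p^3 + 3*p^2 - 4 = (p + 2)*(p^2 + p - 2) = (p + 2)^2*(p - 1)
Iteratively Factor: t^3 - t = (t - 1)*(t^2 + t) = t*(t - 1)*(t + 1)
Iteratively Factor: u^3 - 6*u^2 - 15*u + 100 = (u + 4)*(u^2 - 10*u + 25) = (u - 5)*(u + 4)*(u - 5)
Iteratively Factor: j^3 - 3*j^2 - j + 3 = (j - 3)*(j^2 - 1) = (j - 3)*(j + 1)*(j - 1)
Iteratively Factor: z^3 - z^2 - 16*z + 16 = (z - 1)*(z^2 - 16) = (z - 4)*(z - 1)*(z + 4)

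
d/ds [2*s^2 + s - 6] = 4*s + 1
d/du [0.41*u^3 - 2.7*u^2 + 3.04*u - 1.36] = 1.23*u^2 - 5.4*u + 3.04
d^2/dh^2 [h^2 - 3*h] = 2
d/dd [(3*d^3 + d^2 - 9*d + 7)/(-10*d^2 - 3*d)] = (-30*d^4 - 18*d^3 - 93*d^2 + 140*d + 21)/(d^2*(100*d^2 + 60*d + 9))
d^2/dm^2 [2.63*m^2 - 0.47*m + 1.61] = 5.26000000000000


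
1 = 1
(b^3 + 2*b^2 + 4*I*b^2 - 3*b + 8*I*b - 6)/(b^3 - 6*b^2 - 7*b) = (b^3 + b^2*(2 + 4*I) + b*(-3 + 8*I) - 6)/(b*(b^2 - 6*b - 7))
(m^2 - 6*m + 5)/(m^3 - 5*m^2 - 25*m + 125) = (m - 1)/(m^2 - 25)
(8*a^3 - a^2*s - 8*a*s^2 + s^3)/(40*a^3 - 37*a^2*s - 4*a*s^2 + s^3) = (a + s)/(5*a + s)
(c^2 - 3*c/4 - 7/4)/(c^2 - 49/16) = 4*(c + 1)/(4*c + 7)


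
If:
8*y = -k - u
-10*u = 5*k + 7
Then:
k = 7/5 - 16*y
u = 8*y - 7/5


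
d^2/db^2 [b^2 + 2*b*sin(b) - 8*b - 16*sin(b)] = -2*b*sin(b) + 16*sin(b) + 4*cos(b) + 2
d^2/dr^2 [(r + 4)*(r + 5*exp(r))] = 5*r*exp(r) + 30*exp(r) + 2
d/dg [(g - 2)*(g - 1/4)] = 2*g - 9/4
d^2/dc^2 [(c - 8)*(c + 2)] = 2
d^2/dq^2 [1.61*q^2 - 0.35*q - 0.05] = 3.22000000000000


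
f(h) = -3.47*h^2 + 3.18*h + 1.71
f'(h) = 3.18 - 6.94*h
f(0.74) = 2.16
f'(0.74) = -1.96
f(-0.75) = -2.63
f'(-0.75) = 8.38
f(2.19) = -7.97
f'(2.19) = -12.02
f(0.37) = 2.41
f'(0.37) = 0.61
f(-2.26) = -23.20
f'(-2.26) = 18.86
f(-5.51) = -121.16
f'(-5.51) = 41.42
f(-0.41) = -0.18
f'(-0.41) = 6.03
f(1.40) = -0.64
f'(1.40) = -6.54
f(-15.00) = -826.74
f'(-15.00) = 107.28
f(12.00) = -459.81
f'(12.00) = -80.10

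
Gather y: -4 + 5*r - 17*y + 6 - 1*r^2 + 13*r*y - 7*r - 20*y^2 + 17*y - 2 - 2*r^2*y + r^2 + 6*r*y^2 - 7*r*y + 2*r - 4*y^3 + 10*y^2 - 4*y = -4*y^3 + y^2*(6*r - 10) + y*(-2*r^2 + 6*r - 4)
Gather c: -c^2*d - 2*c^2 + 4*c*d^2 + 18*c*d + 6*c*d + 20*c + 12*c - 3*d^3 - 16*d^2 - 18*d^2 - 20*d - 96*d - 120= c^2*(-d - 2) + c*(4*d^2 + 24*d + 32) - 3*d^3 - 34*d^2 - 116*d - 120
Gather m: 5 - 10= -5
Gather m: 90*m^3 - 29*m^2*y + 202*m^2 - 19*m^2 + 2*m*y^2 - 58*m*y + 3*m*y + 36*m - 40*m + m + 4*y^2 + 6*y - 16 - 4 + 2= 90*m^3 + m^2*(183 - 29*y) + m*(2*y^2 - 55*y - 3) + 4*y^2 + 6*y - 18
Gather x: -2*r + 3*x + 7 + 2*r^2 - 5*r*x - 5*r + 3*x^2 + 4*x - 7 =2*r^2 - 7*r + 3*x^2 + x*(7 - 5*r)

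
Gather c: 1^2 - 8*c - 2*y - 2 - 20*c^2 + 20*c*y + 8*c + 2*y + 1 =-20*c^2 + 20*c*y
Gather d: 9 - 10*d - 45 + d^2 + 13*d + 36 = d^2 + 3*d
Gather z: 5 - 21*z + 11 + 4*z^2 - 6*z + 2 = 4*z^2 - 27*z + 18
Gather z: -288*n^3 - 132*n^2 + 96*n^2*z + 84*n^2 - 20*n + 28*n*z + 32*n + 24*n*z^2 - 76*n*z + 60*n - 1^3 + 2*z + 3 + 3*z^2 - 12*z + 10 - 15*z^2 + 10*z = -288*n^3 - 48*n^2 + 72*n + z^2*(24*n - 12) + z*(96*n^2 - 48*n) + 12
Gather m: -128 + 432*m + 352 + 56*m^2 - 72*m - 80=56*m^2 + 360*m + 144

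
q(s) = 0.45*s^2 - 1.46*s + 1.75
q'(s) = 0.9*s - 1.46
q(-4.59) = 17.93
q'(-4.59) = -5.59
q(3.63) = 2.38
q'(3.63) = 1.81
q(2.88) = 1.28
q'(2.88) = 1.13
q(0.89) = 0.81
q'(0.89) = -0.66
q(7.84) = 17.96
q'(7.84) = 5.60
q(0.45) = 1.18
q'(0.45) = -1.06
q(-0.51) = 2.61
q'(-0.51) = -1.92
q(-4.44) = 17.10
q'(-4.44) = -5.46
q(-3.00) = 10.18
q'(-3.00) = -4.16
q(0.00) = 1.75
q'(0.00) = -1.46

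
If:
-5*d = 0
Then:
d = 0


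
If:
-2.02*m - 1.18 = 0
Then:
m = -0.58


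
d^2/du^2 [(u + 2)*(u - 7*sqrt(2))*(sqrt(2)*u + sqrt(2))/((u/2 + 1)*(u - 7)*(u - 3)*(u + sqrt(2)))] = 4*(sqrt(2)*u^6 - 42*u^5 + 3*sqrt(2)*u^5 - 135*sqrt(2)*u^4 + 402*u^4 - 570*u^3 + 339*sqrt(2)*u^3 - 4158*u^2 + 2898*sqrt(2)*u^2 - 13146*sqrt(2)*u + 12684*u - 15148 + 10416*sqrt(2))/(u^9 - 30*u^8 + 3*sqrt(2)*u^8 - 90*sqrt(2)*u^7 + 369*u^7 - 2440*u^6 + 1091*sqrt(2)*u^6 - 6840*sqrt(2)*u^5 + 9801*u^5 - 26790*u^4 + 23595*sqrt(2)*u^4 - 44210*sqrt(2)*u^3 + 54999*u^3 - 79380*u^2 + 43029*sqrt(2)*u^2 - 26460*sqrt(2)*u + 55566*u + 18522*sqrt(2))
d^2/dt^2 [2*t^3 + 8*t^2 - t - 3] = 12*t + 16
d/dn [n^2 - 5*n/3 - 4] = 2*n - 5/3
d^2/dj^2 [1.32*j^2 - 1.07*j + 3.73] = 2.64000000000000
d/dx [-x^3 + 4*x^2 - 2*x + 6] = -3*x^2 + 8*x - 2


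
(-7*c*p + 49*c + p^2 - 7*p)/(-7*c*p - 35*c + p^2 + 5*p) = (p - 7)/(p + 5)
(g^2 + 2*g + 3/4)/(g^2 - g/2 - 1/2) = (g + 3/2)/(g - 1)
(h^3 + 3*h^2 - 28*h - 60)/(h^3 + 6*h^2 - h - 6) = (h^2 - 3*h - 10)/(h^2 - 1)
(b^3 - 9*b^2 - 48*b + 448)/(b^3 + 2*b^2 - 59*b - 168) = (b - 8)/(b + 3)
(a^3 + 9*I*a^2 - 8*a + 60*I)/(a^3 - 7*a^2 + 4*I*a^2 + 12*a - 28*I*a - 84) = (a + 5*I)/(a - 7)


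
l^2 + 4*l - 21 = (l - 3)*(l + 7)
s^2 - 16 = (s - 4)*(s + 4)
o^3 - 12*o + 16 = (o - 2)^2*(o + 4)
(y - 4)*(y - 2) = y^2 - 6*y + 8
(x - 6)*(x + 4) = x^2 - 2*x - 24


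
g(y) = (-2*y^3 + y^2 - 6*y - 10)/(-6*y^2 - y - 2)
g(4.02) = 1.44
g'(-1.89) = 0.59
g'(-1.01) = 2.18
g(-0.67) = 1.23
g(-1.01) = 0.12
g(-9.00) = -3.30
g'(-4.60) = 0.33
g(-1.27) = -0.32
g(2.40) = 1.19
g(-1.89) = -0.85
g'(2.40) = 0.01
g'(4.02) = 0.24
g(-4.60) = -1.88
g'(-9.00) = 0.33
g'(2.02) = -0.14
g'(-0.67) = 4.64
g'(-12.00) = 0.33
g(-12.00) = -4.29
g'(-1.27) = 1.31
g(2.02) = 1.21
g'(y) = (12*y + 1)*(-2*y^3 + y^2 - 6*y - 10)/(-6*y^2 - y - 2)^2 + (-6*y^2 + 2*y - 6)/(-6*y^2 - y - 2) = (12*y^4 + 4*y^3 - 25*y^2 - 124*y + 2)/(36*y^4 + 12*y^3 + 25*y^2 + 4*y + 4)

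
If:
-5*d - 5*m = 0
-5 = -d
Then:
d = 5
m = -5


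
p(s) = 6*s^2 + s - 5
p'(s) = 12*s + 1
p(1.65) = 12.98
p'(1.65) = 20.80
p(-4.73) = 124.51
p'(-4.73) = -55.76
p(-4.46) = 109.89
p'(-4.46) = -52.52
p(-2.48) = 29.42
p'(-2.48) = -28.76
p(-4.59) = 116.82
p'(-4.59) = -54.08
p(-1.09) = 1.04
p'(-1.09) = -12.08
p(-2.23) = 22.61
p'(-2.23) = -25.76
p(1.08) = 3.08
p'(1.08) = 13.96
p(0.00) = -5.00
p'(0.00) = 1.00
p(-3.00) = 46.00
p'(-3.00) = -35.00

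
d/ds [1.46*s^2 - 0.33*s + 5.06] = 2.92*s - 0.33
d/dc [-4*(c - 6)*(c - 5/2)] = 34 - 8*c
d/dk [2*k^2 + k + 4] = 4*k + 1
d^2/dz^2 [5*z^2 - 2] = 10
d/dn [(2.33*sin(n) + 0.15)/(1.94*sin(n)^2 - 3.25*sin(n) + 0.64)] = (-4.5202*sin(n)^2 - 0.582*sin(n) + 1.9787)*cos(n)/(3.7636*sin(n)^4 - 12.61*sin(n)^3 + 13.0457*sin(n)^2 - 4.16*sin(n) + 0.4096)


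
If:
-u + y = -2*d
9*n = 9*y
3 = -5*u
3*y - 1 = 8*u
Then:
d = 1/3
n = -19/15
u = -3/5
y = -19/15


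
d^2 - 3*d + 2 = (d - 2)*(d - 1)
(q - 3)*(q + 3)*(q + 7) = q^3 + 7*q^2 - 9*q - 63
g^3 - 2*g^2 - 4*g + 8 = (g - 2)^2*(g + 2)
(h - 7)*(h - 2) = h^2 - 9*h + 14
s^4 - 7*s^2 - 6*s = s*(s - 3)*(s + 1)*(s + 2)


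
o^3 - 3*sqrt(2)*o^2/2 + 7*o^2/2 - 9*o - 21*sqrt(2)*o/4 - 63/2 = (o + 7/2)*(o - 3*sqrt(2))*(o + 3*sqrt(2)/2)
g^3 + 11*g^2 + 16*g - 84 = (g - 2)*(g + 6)*(g + 7)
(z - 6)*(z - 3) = z^2 - 9*z + 18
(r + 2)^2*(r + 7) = r^3 + 11*r^2 + 32*r + 28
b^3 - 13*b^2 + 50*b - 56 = (b - 7)*(b - 4)*(b - 2)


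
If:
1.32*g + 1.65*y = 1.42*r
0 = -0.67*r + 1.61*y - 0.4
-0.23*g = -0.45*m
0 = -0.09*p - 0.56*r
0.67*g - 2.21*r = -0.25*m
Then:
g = -0.39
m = -0.20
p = 0.87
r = -0.14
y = 0.19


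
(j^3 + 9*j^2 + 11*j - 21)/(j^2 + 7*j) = j + 2 - 3/j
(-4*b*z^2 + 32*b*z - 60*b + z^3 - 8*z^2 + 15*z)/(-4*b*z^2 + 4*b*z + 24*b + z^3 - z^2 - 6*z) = (z - 5)/(z + 2)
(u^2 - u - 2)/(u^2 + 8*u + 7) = (u - 2)/(u + 7)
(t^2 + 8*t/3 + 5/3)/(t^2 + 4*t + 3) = (t + 5/3)/(t + 3)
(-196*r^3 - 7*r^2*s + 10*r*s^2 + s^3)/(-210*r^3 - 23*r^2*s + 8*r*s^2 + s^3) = (28*r^2 - 3*r*s - s^2)/(30*r^2 - r*s - s^2)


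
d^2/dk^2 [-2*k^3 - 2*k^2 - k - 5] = -12*k - 4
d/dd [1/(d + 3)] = -1/(d + 3)^2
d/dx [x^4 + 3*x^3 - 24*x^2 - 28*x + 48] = 4*x^3 + 9*x^2 - 48*x - 28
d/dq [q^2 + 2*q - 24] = 2*q + 2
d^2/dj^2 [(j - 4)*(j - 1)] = 2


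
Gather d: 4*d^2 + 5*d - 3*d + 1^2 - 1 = 4*d^2 + 2*d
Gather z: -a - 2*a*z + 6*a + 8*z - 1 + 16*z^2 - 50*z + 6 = 5*a + 16*z^2 + z*(-2*a - 42) + 5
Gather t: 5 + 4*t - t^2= -t^2 + 4*t + 5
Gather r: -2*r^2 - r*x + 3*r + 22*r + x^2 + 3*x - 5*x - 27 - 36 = -2*r^2 + r*(25 - x) + x^2 - 2*x - 63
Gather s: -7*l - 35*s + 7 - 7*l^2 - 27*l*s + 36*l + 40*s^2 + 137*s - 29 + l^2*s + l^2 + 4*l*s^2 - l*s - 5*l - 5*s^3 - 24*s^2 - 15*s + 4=-6*l^2 + 24*l - 5*s^3 + s^2*(4*l + 16) + s*(l^2 - 28*l + 87) - 18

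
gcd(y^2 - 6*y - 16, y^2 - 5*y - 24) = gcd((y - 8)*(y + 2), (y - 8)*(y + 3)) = y - 8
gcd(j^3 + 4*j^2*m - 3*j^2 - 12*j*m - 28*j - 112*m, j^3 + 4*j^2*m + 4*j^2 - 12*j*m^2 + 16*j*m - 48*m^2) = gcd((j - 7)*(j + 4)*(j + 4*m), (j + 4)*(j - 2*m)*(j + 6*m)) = j + 4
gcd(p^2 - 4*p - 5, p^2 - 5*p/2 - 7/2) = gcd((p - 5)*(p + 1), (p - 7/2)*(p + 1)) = p + 1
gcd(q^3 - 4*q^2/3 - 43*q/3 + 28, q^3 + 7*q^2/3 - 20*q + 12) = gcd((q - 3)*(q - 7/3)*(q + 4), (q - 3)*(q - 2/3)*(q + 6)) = q - 3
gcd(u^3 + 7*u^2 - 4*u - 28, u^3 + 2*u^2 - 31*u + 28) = u + 7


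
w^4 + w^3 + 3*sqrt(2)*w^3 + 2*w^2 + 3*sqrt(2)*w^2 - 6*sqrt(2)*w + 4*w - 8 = (w - 1)*(w + 2)*(w + sqrt(2))*(w + 2*sqrt(2))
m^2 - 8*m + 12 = (m - 6)*(m - 2)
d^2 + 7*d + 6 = (d + 1)*(d + 6)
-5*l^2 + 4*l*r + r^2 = (-l + r)*(5*l + r)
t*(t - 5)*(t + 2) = t^3 - 3*t^2 - 10*t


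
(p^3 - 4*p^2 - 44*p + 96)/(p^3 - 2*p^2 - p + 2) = (p^2 - 2*p - 48)/(p^2 - 1)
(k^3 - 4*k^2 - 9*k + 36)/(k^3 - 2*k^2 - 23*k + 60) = (k + 3)/(k + 5)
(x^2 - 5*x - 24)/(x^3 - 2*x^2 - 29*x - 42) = (x - 8)/(x^2 - 5*x - 14)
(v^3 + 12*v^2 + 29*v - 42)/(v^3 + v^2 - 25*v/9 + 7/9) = 9*(v^2 + 13*v + 42)/(9*v^2 + 18*v - 7)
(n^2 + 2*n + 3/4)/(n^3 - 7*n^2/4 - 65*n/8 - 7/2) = 2*(2*n + 3)/(4*n^2 - 9*n - 28)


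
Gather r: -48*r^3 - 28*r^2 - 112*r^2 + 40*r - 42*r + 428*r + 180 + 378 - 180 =-48*r^3 - 140*r^2 + 426*r + 378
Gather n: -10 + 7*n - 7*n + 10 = 0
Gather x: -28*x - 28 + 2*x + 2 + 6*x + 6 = -20*x - 20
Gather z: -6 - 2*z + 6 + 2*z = 0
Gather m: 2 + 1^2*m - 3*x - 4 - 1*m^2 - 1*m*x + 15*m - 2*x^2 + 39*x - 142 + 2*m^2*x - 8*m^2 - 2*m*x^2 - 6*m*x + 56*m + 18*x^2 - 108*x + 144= m^2*(2*x - 9) + m*(-2*x^2 - 7*x + 72) + 16*x^2 - 72*x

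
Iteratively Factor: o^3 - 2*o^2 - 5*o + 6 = (o - 3)*(o^2 + o - 2) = (o - 3)*(o - 1)*(o + 2)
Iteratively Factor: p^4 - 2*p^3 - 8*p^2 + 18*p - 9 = (p - 3)*(p^3 + p^2 - 5*p + 3) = (p - 3)*(p - 1)*(p^2 + 2*p - 3) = (p - 3)*(p - 1)*(p + 3)*(p - 1)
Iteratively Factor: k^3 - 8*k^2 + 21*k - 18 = (k - 3)*(k^2 - 5*k + 6) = (k - 3)*(k - 2)*(k - 3)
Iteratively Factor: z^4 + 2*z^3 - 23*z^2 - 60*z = (z + 4)*(z^3 - 2*z^2 - 15*z) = (z + 3)*(z + 4)*(z^2 - 5*z) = z*(z + 3)*(z + 4)*(z - 5)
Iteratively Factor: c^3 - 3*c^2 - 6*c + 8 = (c + 2)*(c^2 - 5*c + 4) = (c - 1)*(c + 2)*(c - 4)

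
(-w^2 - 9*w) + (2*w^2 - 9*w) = w^2 - 18*w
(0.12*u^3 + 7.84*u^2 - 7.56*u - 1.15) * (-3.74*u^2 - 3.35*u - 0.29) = -0.4488*u^5 - 29.7236*u^4 + 1.9756*u^3 + 27.3534*u^2 + 6.0449*u + 0.3335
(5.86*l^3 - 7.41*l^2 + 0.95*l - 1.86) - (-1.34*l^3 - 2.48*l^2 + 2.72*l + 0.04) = 7.2*l^3 - 4.93*l^2 - 1.77*l - 1.9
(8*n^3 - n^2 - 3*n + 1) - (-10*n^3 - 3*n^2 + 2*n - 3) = 18*n^3 + 2*n^2 - 5*n + 4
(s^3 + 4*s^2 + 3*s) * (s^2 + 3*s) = s^5 + 7*s^4 + 15*s^3 + 9*s^2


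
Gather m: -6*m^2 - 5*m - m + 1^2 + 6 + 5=-6*m^2 - 6*m + 12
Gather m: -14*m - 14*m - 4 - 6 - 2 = -28*m - 12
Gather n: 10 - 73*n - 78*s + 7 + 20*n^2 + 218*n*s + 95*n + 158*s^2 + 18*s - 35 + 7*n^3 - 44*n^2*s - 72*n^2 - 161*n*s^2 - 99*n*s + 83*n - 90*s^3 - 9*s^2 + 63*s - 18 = 7*n^3 + n^2*(-44*s - 52) + n*(-161*s^2 + 119*s + 105) - 90*s^3 + 149*s^2 + 3*s - 36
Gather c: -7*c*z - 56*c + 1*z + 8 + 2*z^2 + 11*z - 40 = c*(-7*z - 56) + 2*z^2 + 12*z - 32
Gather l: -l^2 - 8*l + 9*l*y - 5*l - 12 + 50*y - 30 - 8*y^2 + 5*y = -l^2 + l*(9*y - 13) - 8*y^2 + 55*y - 42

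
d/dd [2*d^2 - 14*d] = 4*d - 14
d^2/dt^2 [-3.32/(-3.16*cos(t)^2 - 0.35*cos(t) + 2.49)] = (-132.608768*(1 - cos(t)^2)^2 - 11.01576*cos(t)^3 - 171.203436*cos(t)^2 + 19.13814*cos(t) + 185.668344)/(3.16*cos(t)^2 + 0.35*cos(t) - 2.49)^3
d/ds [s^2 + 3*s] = 2*s + 3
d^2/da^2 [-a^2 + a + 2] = -2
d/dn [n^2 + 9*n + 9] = 2*n + 9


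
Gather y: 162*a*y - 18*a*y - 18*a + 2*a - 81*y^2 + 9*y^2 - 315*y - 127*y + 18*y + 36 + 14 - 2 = -16*a - 72*y^2 + y*(144*a - 424) + 48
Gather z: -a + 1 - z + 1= -a - z + 2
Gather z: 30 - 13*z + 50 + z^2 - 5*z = z^2 - 18*z + 80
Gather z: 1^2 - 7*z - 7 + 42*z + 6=35*z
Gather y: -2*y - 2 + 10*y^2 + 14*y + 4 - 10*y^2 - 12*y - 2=0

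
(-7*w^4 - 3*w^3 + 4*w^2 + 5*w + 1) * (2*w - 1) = -14*w^5 + w^4 + 11*w^3 + 6*w^2 - 3*w - 1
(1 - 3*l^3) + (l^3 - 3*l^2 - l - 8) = -2*l^3 - 3*l^2 - l - 7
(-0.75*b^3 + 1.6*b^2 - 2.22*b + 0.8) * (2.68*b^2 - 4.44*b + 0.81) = -2.01*b^5 + 7.618*b^4 - 13.6611*b^3 + 13.2968*b^2 - 5.3502*b + 0.648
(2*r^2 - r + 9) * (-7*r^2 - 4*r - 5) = -14*r^4 - r^3 - 69*r^2 - 31*r - 45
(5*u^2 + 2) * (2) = 10*u^2 + 4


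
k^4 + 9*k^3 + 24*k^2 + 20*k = k*(k + 2)^2*(k + 5)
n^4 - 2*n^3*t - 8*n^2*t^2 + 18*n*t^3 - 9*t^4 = (n - 3*t)*(n - t)^2*(n + 3*t)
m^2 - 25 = (m - 5)*(m + 5)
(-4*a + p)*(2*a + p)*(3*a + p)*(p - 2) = -24*a^3*p + 48*a^3 - 14*a^2*p^2 + 28*a^2*p + a*p^3 - 2*a*p^2 + p^4 - 2*p^3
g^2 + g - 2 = (g - 1)*(g + 2)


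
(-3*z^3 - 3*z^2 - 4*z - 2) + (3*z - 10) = -3*z^3 - 3*z^2 - z - 12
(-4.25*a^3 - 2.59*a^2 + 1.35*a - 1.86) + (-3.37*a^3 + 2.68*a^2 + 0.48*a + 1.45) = -7.62*a^3 + 0.0900000000000003*a^2 + 1.83*a - 0.41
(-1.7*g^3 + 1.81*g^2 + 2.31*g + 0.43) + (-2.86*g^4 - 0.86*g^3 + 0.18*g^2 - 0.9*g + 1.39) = -2.86*g^4 - 2.56*g^3 + 1.99*g^2 + 1.41*g + 1.82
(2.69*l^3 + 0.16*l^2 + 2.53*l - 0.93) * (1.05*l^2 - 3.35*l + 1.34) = 2.8245*l^5 - 8.8435*l^4 + 5.7251*l^3 - 9.2376*l^2 + 6.5057*l - 1.2462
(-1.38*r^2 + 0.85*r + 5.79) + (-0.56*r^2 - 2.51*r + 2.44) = -1.94*r^2 - 1.66*r + 8.23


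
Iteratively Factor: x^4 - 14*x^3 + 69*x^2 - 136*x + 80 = (x - 5)*(x^3 - 9*x^2 + 24*x - 16) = (x - 5)*(x - 4)*(x^2 - 5*x + 4) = (x - 5)*(x - 4)^2*(x - 1)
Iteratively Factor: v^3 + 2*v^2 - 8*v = (v - 2)*(v^2 + 4*v) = (v - 2)*(v + 4)*(v)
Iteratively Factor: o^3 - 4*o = (o + 2)*(o^2 - 2*o) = (o - 2)*(o + 2)*(o)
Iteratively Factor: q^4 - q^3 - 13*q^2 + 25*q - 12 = (q - 1)*(q^3 - 13*q + 12) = (q - 3)*(q - 1)*(q^2 + 3*q - 4) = (q - 3)*(q - 1)^2*(q + 4)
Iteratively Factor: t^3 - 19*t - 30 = (t + 3)*(t^2 - 3*t - 10) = (t + 2)*(t + 3)*(t - 5)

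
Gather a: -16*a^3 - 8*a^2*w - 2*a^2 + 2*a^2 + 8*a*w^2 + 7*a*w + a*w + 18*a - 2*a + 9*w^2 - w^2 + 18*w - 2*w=-16*a^3 - 8*a^2*w + a*(8*w^2 + 8*w + 16) + 8*w^2 + 16*w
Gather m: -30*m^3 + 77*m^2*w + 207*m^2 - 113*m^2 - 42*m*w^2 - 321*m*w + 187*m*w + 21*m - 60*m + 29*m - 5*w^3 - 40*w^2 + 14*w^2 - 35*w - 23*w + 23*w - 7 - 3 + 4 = -30*m^3 + m^2*(77*w + 94) + m*(-42*w^2 - 134*w - 10) - 5*w^3 - 26*w^2 - 35*w - 6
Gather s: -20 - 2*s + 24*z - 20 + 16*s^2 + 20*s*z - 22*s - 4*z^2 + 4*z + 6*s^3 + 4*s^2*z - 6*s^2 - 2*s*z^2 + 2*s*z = 6*s^3 + s^2*(4*z + 10) + s*(-2*z^2 + 22*z - 24) - 4*z^2 + 28*z - 40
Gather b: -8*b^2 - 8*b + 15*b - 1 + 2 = -8*b^2 + 7*b + 1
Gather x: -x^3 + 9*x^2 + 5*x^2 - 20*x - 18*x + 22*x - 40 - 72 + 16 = -x^3 + 14*x^2 - 16*x - 96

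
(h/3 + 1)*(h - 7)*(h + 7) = h^3/3 + h^2 - 49*h/3 - 49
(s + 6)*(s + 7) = s^2 + 13*s + 42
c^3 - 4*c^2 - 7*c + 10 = (c - 5)*(c - 1)*(c + 2)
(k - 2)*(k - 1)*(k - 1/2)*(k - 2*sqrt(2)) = k^4 - 7*k^3/2 - 2*sqrt(2)*k^3 + 7*k^2/2 + 7*sqrt(2)*k^2 - 7*sqrt(2)*k - k + 2*sqrt(2)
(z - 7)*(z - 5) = z^2 - 12*z + 35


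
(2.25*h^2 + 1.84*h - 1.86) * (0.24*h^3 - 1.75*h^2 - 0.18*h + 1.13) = 0.54*h^5 - 3.4959*h^4 - 4.0714*h^3 + 5.4663*h^2 + 2.414*h - 2.1018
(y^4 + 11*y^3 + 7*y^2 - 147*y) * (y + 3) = y^5 + 14*y^4 + 40*y^3 - 126*y^2 - 441*y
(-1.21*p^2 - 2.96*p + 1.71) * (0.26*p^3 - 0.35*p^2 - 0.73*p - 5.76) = -0.3146*p^5 - 0.3461*p^4 + 2.3639*p^3 + 8.5319*p^2 + 15.8013*p - 9.8496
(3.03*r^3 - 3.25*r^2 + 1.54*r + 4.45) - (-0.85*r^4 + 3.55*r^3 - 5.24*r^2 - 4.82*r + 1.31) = 0.85*r^4 - 0.52*r^3 + 1.99*r^2 + 6.36*r + 3.14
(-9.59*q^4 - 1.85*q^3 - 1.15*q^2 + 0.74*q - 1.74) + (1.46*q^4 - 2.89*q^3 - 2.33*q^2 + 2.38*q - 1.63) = -8.13*q^4 - 4.74*q^3 - 3.48*q^2 + 3.12*q - 3.37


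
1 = 1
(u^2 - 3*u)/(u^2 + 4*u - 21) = u/(u + 7)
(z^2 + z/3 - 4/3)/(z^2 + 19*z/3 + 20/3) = (z - 1)/(z + 5)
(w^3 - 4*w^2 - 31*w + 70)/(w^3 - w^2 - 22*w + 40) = (w - 7)/(w - 4)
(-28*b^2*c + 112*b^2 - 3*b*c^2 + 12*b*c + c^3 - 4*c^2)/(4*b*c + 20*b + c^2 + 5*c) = (-7*b*c + 28*b + c^2 - 4*c)/(c + 5)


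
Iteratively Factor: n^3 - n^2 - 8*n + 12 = (n - 2)*(n^2 + n - 6) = (n - 2)^2*(n + 3)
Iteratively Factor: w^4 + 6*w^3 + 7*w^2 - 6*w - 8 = (w - 1)*(w^3 + 7*w^2 + 14*w + 8) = (w - 1)*(w + 4)*(w^2 + 3*w + 2) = (w - 1)*(w + 1)*(w + 4)*(w + 2)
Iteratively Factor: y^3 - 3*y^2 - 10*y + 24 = (y + 3)*(y^2 - 6*y + 8) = (y - 2)*(y + 3)*(y - 4)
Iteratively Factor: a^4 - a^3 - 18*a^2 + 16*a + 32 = (a - 4)*(a^3 + 3*a^2 - 6*a - 8) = (a - 4)*(a - 2)*(a^2 + 5*a + 4) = (a - 4)*(a - 2)*(a + 4)*(a + 1)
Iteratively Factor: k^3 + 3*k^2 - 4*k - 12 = (k + 2)*(k^2 + k - 6) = (k - 2)*(k + 2)*(k + 3)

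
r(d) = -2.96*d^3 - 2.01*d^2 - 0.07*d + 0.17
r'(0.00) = -0.07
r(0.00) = 0.17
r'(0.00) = -0.07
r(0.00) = 0.17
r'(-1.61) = -16.62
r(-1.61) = 7.43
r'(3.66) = -133.74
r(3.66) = -172.13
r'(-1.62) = -16.86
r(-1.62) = 7.59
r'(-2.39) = -41.19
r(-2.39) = 29.27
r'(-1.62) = -16.86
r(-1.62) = 7.59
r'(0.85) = -9.90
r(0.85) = -3.16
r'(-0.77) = -2.24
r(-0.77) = 0.38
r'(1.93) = -40.91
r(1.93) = -28.73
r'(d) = -8.88*d^2 - 4.02*d - 0.07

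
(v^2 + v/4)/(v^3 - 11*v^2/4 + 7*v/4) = (4*v + 1)/(4*v^2 - 11*v + 7)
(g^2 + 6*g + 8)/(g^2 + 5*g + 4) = (g + 2)/(g + 1)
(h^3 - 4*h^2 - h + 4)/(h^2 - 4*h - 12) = (-h^3 + 4*h^2 + h - 4)/(-h^2 + 4*h + 12)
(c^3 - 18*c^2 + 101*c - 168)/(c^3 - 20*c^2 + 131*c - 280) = (c - 3)/(c - 5)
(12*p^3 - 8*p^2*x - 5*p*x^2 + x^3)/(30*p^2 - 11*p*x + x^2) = (-2*p^2 + p*x + x^2)/(-5*p + x)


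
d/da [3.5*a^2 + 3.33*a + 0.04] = 7.0*a + 3.33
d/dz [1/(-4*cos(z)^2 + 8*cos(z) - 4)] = -sin(z)/(2*(cos(z) - 1)^3)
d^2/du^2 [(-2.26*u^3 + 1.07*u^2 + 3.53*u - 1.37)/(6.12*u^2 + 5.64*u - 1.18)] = (-2.27373675443232e-13*u^5 + 14.1410879999999*u^3 - 171.267984*u^2 - 149.655552*u - 56.98004)/(229.220928*u^6 + 633.728448*u^5 + 451.43568*u^4 - 64.9728*u^3 - 87.04152*u^2 + 23.559408*u - 1.643032)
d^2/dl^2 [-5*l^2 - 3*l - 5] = -10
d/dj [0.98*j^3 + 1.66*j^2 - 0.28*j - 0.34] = 2.94*j^2 + 3.32*j - 0.28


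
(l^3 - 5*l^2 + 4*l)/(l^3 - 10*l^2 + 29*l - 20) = l/(l - 5)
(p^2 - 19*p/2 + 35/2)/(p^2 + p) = (2*p^2 - 19*p + 35)/(2*p*(p + 1))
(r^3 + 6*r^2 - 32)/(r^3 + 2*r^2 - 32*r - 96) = (r - 2)/(r - 6)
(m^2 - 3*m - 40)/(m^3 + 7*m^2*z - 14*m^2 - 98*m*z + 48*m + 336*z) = (m + 5)/(m^2 + 7*m*z - 6*m - 42*z)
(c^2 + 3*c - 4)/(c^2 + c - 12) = (c - 1)/(c - 3)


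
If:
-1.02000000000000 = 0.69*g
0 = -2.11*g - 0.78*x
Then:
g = -1.48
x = 4.00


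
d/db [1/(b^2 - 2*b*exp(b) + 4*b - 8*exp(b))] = 2*(b*exp(b) - b + 5*exp(b) - 2)/(b^2 - 2*b*exp(b) + 4*b - 8*exp(b))^2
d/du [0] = 0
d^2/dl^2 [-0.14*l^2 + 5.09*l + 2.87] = -0.280000000000000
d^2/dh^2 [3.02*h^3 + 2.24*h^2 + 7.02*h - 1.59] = 18.12*h + 4.48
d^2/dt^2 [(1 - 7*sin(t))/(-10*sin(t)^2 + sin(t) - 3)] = (-700*sin(t)^5 + 330*sin(t)^4 + 2630*sin(t)^3 - 740*sin(t)^2 - 1260*sin(t) + 100)/(10*sin(t)^2 - sin(t) + 3)^3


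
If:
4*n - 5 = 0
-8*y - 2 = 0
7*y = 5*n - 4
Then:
No Solution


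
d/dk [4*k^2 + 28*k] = 8*k + 28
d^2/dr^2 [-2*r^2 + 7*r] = -4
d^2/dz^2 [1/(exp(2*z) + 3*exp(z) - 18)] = (2*(2*exp(z) + 3)^2*exp(z) - (4*exp(z) + 3)*(exp(2*z) + 3*exp(z) - 18))*exp(z)/(exp(2*z) + 3*exp(z) - 18)^3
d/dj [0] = 0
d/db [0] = 0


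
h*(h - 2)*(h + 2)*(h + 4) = h^4 + 4*h^3 - 4*h^2 - 16*h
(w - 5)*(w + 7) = w^2 + 2*w - 35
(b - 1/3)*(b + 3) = b^2 + 8*b/3 - 1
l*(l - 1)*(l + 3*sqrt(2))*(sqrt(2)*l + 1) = sqrt(2)*l^4 - sqrt(2)*l^3 + 7*l^3 - 7*l^2 + 3*sqrt(2)*l^2 - 3*sqrt(2)*l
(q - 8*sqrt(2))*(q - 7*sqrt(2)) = q^2 - 15*sqrt(2)*q + 112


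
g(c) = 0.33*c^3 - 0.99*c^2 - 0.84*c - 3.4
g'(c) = 0.99*c^2 - 1.98*c - 0.84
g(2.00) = -6.40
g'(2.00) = -0.84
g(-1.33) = -4.81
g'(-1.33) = 3.54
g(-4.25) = -43.04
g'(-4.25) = 25.46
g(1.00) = -4.90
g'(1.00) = -1.83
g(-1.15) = -4.25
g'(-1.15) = 2.75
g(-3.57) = -28.03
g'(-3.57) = 18.85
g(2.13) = -6.49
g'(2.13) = -0.57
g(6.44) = 38.27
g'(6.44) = 27.47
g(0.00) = -3.40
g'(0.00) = -0.84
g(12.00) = 414.20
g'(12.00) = 117.96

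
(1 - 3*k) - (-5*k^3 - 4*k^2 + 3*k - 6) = 5*k^3 + 4*k^2 - 6*k + 7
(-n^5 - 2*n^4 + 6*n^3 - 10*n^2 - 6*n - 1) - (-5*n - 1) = -n^5 - 2*n^4 + 6*n^3 - 10*n^2 - n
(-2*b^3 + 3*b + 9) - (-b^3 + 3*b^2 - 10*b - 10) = -b^3 - 3*b^2 + 13*b + 19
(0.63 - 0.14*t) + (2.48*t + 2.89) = 2.34*t + 3.52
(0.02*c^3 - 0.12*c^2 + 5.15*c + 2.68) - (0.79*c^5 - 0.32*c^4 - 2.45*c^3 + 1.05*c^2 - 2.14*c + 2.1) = -0.79*c^5 + 0.32*c^4 + 2.47*c^3 - 1.17*c^2 + 7.29*c + 0.58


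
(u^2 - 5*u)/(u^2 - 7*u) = (u - 5)/(u - 7)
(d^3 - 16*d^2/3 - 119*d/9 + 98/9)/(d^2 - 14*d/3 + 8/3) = (3*d^2 - 14*d - 49)/(3*(d - 4))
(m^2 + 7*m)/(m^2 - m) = (m + 7)/(m - 1)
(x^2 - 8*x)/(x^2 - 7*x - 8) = x/(x + 1)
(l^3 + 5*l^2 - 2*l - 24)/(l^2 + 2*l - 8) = l + 3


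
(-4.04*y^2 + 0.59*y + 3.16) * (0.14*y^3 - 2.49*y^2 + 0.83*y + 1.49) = -0.5656*y^5 + 10.1422*y^4 - 4.3799*y^3 - 13.3983*y^2 + 3.5019*y + 4.7084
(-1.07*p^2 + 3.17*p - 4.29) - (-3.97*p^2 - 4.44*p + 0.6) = 2.9*p^2 + 7.61*p - 4.89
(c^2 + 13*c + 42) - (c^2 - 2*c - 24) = 15*c + 66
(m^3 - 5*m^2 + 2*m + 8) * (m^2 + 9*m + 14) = m^5 + 4*m^4 - 29*m^3 - 44*m^2 + 100*m + 112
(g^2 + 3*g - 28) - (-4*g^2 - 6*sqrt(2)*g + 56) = 5*g^2 + 3*g + 6*sqrt(2)*g - 84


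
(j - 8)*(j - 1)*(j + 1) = j^3 - 8*j^2 - j + 8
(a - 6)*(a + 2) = a^2 - 4*a - 12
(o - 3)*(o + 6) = o^2 + 3*o - 18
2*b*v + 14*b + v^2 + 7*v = (2*b + v)*(v + 7)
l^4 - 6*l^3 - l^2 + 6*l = l*(l - 6)*(l - 1)*(l + 1)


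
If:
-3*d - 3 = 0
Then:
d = -1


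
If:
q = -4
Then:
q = -4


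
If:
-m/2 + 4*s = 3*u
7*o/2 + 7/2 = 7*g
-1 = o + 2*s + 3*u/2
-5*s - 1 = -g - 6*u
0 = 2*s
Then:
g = -1/7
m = -8/7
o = -9/7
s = 0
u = 4/21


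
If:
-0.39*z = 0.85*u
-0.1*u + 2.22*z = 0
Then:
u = 0.00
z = 0.00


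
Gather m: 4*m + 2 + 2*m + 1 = 6*m + 3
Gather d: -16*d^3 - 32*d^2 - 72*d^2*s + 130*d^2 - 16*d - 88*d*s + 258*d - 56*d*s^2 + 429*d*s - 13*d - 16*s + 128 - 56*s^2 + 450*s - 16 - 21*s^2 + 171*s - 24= -16*d^3 + d^2*(98 - 72*s) + d*(-56*s^2 + 341*s + 229) - 77*s^2 + 605*s + 88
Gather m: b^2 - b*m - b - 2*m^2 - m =b^2 - b - 2*m^2 + m*(-b - 1)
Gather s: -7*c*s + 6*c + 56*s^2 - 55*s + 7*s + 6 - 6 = 6*c + 56*s^2 + s*(-7*c - 48)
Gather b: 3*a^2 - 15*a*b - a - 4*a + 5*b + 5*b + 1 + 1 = 3*a^2 - 5*a + b*(10 - 15*a) + 2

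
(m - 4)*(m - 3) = m^2 - 7*m + 12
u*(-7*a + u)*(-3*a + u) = 21*a^2*u - 10*a*u^2 + u^3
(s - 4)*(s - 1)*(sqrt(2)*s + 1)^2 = 2*s^4 - 10*s^3 + 2*sqrt(2)*s^3 - 10*sqrt(2)*s^2 + 9*s^2 - 5*s + 8*sqrt(2)*s + 4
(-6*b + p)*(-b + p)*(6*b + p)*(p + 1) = 36*b^3*p + 36*b^3 - 36*b^2*p^2 - 36*b^2*p - b*p^3 - b*p^2 + p^4 + p^3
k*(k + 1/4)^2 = k^3 + k^2/2 + k/16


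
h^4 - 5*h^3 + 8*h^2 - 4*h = h*(h - 2)^2*(h - 1)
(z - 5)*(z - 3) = z^2 - 8*z + 15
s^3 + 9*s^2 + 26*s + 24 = (s + 2)*(s + 3)*(s + 4)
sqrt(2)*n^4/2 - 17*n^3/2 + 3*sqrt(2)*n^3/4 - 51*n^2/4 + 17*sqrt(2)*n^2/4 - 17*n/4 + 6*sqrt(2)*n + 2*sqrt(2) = (n + 1/2)*(n - 8*sqrt(2))*(n - sqrt(2)/2)*(sqrt(2)*n/2 + sqrt(2)/2)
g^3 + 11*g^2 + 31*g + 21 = (g + 1)*(g + 3)*(g + 7)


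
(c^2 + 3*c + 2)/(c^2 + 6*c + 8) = (c + 1)/(c + 4)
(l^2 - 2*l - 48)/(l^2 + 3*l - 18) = (l - 8)/(l - 3)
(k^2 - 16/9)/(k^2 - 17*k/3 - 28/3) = (k - 4/3)/(k - 7)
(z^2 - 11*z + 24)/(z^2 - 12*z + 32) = (z - 3)/(z - 4)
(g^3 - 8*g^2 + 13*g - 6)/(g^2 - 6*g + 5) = (g^2 - 7*g + 6)/(g - 5)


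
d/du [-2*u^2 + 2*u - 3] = 2 - 4*u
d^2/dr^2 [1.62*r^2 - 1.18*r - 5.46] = 3.24000000000000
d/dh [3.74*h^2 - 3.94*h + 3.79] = 7.48*h - 3.94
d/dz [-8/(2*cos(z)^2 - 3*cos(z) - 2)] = 8*(3 - 4*cos(z))*sin(z)/(2*sin(z)^2 + 3*cos(z))^2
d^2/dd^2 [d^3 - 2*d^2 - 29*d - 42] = 6*d - 4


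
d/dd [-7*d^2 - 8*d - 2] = -14*d - 8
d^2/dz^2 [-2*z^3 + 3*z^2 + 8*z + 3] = 6 - 12*z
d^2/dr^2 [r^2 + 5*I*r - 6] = 2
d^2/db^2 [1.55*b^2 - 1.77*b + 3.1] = 3.10000000000000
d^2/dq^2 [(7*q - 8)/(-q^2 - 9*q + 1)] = 2*(-(2*q + 9)^2*(7*q - 8) + (21*q + 55)*(q^2 + 9*q - 1))/(q^2 + 9*q - 1)^3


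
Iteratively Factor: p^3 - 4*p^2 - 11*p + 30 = (p - 5)*(p^2 + p - 6) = (p - 5)*(p + 3)*(p - 2)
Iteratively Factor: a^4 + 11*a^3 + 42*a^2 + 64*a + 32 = (a + 4)*(a^3 + 7*a^2 + 14*a + 8) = (a + 1)*(a + 4)*(a^2 + 6*a + 8) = (a + 1)*(a + 2)*(a + 4)*(a + 4)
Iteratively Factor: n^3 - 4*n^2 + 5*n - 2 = (n - 1)*(n^2 - 3*n + 2) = (n - 1)^2*(n - 2)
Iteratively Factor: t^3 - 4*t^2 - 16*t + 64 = (t - 4)*(t^2 - 16) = (t - 4)^2*(t + 4)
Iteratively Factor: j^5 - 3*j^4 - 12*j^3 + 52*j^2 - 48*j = (j - 2)*(j^4 - j^3 - 14*j^2 + 24*j) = j*(j - 2)*(j^3 - j^2 - 14*j + 24) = j*(j - 3)*(j - 2)*(j^2 + 2*j - 8) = j*(j - 3)*(j - 2)^2*(j + 4)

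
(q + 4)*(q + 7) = q^2 + 11*q + 28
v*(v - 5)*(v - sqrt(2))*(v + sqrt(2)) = v^4 - 5*v^3 - 2*v^2 + 10*v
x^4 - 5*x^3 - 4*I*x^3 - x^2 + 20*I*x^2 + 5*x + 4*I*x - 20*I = (x - 5)*(x - 4*I)*(-I*x + I)*(I*x + I)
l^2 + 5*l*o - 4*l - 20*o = (l - 4)*(l + 5*o)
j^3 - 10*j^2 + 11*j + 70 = (j - 7)*(j - 5)*(j + 2)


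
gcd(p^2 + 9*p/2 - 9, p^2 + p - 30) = p + 6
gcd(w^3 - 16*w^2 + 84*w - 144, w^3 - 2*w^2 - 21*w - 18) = w - 6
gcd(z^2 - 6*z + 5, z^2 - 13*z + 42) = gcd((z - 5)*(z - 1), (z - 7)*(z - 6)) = 1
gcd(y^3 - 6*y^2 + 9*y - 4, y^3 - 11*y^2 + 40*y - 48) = y - 4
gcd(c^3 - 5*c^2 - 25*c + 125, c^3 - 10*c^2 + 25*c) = c^2 - 10*c + 25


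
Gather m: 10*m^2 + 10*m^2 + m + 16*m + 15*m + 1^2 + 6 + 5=20*m^2 + 32*m + 12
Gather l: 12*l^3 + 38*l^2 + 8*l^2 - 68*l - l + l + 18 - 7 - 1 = 12*l^3 + 46*l^2 - 68*l + 10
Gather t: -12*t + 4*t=-8*t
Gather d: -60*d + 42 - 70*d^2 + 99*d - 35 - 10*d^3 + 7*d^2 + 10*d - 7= -10*d^3 - 63*d^2 + 49*d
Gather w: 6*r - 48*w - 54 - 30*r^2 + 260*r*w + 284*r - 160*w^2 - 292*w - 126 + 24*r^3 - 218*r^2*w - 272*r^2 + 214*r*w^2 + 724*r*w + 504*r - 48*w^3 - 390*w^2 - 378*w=24*r^3 - 302*r^2 + 794*r - 48*w^3 + w^2*(214*r - 550) + w*(-218*r^2 + 984*r - 718) - 180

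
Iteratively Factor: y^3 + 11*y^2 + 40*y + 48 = (y + 4)*(y^2 + 7*y + 12) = (y + 4)^2*(y + 3)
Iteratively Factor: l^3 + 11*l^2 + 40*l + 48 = (l + 4)*(l^2 + 7*l + 12) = (l + 3)*(l + 4)*(l + 4)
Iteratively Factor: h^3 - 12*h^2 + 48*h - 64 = (h - 4)*(h^2 - 8*h + 16) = (h - 4)^2*(h - 4)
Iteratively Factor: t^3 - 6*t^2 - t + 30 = (t + 2)*(t^2 - 8*t + 15) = (t - 5)*(t + 2)*(t - 3)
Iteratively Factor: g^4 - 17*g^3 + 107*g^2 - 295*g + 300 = (g - 4)*(g^3 - 13*g^2 + 55*g - 75) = (g - 4)*(g - 3)*(g^2 - 10*g + 25) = (g - 5)*(g - 4)*(g - 3)*(g - 5)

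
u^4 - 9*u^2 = u^2*(u - 3)*(u + 3)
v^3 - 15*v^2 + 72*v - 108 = (v - 6)^2*(v - 3)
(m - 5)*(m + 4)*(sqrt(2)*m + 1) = sqrt(2)*m^3 - sqrt(2)*m^2 + m^2 - 20*sqrt(2)*m - m - 20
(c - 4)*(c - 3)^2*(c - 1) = c^4 - 11*c^3 + 43*c^2 - 69*c + 36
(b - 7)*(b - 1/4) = b^2 - 29*b/4 + 7/4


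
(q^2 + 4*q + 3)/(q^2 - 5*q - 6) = (q + 3)/(q - 6)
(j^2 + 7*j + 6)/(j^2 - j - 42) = (j + 1)/(j - 7)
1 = 1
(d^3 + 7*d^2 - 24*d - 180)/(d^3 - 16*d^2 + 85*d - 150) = (d^2 + 12*d + 36)/(d^2 - 11*d + 30)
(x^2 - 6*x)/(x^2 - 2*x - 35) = x*(6 - x)/(-x^2 + 2*x + 35)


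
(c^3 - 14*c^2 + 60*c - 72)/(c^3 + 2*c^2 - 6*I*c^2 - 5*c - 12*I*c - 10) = (c^3 - 14*c^2 + 60*c - 72)/(c^3 + c^2*(2 - 6*I) + c*(-5 - 12*I) - 10)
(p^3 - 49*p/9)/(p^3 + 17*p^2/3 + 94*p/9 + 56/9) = p*(3*p - 7)/(3*p^2 + 10*p + 8)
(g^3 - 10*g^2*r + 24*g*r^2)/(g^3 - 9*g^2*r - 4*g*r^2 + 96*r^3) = g*(-g + 6*r)/(-g^2 + 5*g*r + 24*r^2)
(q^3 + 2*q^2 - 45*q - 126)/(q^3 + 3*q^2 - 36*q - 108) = (q - 7)/(q - 6)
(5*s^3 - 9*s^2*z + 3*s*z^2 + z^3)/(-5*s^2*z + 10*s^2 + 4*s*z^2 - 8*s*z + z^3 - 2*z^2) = (-s + z)/(z - 2)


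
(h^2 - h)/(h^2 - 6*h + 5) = h/(h - 5)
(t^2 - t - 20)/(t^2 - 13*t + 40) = (t + 4)/(t - 8)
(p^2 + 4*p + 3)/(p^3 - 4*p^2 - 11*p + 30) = (p + 1)/(p^2 - 7*p + 10)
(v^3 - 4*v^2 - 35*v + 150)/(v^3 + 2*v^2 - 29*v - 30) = (v - 5)/(v + 1)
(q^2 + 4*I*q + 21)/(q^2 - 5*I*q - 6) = (q + 7*I)/(q - 2*I)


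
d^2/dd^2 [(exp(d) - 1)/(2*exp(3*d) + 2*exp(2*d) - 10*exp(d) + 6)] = (2*exp(3*d) + 3*exp(2*d) + 8*exp(d) + 3)*exp(d)/(exp(6*d) + 6*exp(5*d) + 3*exp(4*d) - 28*exp(3*d) - 9*exp(2*d) + 54*exp(d) - 27)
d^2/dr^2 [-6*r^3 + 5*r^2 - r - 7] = 10 - 36*r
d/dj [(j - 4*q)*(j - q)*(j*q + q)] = q*(3*j^2 - 10*j*q + 2*j + 4*q^2 - 5*q)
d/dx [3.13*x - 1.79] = 3.13000000000000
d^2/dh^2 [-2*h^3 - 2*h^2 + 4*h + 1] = -12*h - 4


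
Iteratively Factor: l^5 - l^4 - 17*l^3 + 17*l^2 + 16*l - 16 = (l - 1)*(l^4 - 17*l^2 + 16) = (l - 1)*(l + 1)*(l^3 - l^2 - 16*l + 16) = (l - 1)*(l + 1)*(l + 4)*(l^2 - 5*l + 4) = (l - 1)^2*(l + 1)*(l + 4)*(l - 4)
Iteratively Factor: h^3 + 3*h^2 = (h)*(h^2 + 3*h) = h^2*(h + 3)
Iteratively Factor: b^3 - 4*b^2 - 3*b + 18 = (b - 3)*(b^2 - b - 6) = (b - 3)^2*(b + 2)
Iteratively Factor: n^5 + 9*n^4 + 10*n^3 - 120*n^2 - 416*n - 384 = (n - 4)*(n^4 + 13*n^3 + 62*n^2 + 128*n + 96) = (n - 4)*(n + 4)*(n^3 + 9*n^2 + 26*n + 24) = (n - 4)*(n + 2)*(n + 4)*(n^2 + 7*n + 12) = (n - 4)*(n + 2)*(n + 3)*(n + 4)*(n + 4)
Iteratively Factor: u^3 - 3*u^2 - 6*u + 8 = (u + 2)*(u^2 - 5*u + 4) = (u - 4)*(u + 2)*(u - 1)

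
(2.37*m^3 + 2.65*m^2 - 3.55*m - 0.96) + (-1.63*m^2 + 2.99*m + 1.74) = 2.37*m^3 + 1.02*m^2 - 0.56*m + 0.78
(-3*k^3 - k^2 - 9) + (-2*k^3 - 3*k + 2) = -5*k^3 - k^2 - 3*k - 7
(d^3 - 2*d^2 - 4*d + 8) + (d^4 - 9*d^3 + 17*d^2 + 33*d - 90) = d^4 - 8*d^3 + 15*d^2 + 29*d - 82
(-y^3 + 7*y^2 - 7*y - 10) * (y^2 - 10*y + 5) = -y^5 + 17*y^4 - 82*y^3 + 95*y^2 + 65*y - 50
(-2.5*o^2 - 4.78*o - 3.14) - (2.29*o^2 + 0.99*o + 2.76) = -4.79*o^2 - 5.77*o - 5.9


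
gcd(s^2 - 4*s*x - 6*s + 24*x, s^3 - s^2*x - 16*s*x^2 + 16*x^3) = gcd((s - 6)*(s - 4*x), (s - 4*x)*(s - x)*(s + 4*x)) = -s + 4*x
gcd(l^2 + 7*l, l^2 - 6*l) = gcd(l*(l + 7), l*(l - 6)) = l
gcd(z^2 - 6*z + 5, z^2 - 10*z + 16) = 1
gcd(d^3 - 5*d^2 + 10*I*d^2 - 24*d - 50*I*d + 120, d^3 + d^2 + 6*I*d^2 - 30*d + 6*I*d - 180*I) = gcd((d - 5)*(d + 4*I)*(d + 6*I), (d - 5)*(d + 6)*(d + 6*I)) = d^2 + d*(-5 + 6*I) - 30*I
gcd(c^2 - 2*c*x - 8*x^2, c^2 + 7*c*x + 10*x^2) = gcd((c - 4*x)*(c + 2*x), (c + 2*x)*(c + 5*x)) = c + 2*x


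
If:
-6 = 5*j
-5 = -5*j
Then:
No Solution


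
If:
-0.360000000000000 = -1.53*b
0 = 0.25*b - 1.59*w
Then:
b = 0.24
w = 0.04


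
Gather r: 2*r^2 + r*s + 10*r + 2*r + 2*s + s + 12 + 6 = 2*r^2 + r*(s + 12) + 3*s + 18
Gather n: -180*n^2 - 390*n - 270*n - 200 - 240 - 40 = -180*n^2 - 660*n - 480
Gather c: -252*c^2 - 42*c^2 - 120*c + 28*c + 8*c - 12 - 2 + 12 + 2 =-294*c^2 - 84*c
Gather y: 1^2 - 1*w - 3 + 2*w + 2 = w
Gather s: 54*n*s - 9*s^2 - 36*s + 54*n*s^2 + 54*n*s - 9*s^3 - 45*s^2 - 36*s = -9*s^3 + s^2*(54*n - 54) + s*(108*n - 72)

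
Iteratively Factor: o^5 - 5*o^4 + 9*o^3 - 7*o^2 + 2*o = (o)*(o^4 - 5*o^3 + 9*o^2 - 7*o + 2) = o*(o - 2)*(o^3 - 3*o^2 + 3*o - 1) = o*(o - 2)*(o - 1)*(o^2 - 2*o + 1) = o*(o - 2)*(o - 1)^2*(o - 1)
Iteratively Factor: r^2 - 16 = (r - 4)*(r + 4)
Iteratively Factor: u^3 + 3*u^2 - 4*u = (u - 1)*(u^2 + 4*u) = u*(u - 1)*(u + 4)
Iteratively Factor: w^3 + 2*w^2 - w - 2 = (w + 2)*(w^2 - 1) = (w - 1)*(w + 2)*(w + 1)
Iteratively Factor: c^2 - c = (c)*(c - 1)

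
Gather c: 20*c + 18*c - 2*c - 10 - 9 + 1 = 36*c - 18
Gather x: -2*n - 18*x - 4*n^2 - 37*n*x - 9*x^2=-4*n^2 - 2*n - 9*x^2 + x*(-37*n - 18)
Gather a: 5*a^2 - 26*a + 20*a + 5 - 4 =5*a^2 - 6*a + 1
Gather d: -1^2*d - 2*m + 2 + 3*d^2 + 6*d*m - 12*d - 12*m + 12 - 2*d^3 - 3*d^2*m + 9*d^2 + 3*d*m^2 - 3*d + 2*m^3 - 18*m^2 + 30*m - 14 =-2*d^3 + d^2*(12 - 3*m) + d*(3*m^2 + 6*m - 16) + 2*m^3 - 18*m^2 + 16*m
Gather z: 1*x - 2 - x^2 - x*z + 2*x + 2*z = -x^2 + 3*x + z*(2 - x) - 2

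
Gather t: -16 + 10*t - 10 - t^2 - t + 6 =-t^2 + 9*t - 20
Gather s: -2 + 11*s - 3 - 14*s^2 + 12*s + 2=-14*s^2 + 23*s - 3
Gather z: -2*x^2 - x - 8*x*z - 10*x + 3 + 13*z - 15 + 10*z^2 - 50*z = -2*x^2 - 11*x + 10*z^2 + z*(-8*x - 37) - 12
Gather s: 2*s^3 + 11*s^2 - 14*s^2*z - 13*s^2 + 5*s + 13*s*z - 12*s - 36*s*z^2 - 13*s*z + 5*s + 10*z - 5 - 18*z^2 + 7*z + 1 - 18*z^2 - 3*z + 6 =2*s^3 + s^2*(-14*z - 2) + s*(-36*z^2 - 2) - 36*z^2 + 14*z + 2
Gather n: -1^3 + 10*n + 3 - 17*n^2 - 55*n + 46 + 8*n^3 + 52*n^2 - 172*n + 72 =8*n^3 + 35*n^2 - 217*n + 120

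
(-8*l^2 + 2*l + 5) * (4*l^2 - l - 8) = -32*l^4 + 16*l^3 + 82*l^2 - 21*l - 40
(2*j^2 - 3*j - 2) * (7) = 14*j^2 - 21*j - 14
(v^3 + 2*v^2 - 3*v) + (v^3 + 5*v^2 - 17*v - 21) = 2*v^3 + 7*v^2 - 20*v - 21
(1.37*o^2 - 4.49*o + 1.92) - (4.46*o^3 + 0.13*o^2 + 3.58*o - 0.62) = -4.46*o^3 + 1.24*o^2 - 8.07*o + 2.54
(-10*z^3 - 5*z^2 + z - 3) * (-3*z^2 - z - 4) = 30*z^5 + 25*z^4 + 42*z^3 + 28*z^2 - z + 12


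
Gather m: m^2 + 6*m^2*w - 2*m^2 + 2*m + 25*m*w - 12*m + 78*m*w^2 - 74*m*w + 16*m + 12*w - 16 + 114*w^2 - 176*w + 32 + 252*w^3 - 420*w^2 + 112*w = m^2*(6*w - 1) + m*(78*w^2 - 49*w + 6) + 252*w^3 - 306*w^2 - 52*w + 16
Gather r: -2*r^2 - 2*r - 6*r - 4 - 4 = -2*r^2 - 8*r - 8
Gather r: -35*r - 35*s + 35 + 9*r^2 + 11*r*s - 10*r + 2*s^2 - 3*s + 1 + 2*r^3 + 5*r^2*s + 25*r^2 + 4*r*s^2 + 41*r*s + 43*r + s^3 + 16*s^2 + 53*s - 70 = 2*r^3 + r^2*(5*s + 34) + r*(4*s^2 + 52*s - 2) + s^3 + 18*s^2 + 15*s - 34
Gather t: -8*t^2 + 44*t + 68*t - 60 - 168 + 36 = -8*t^2 + 112*t - 192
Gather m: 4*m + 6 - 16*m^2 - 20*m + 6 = -16*m^2 - 16*m + 12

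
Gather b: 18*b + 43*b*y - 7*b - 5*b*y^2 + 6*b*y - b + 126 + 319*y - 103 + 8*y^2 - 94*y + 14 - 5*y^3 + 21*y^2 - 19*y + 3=b*(-5*y^2 + 49*y + 10) - 5*y^3 + 29*y^2 + 206*y + 40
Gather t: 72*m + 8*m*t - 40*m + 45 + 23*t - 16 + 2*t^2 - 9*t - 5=32*m + 2*t^2 + t*(8*m + 14) + 24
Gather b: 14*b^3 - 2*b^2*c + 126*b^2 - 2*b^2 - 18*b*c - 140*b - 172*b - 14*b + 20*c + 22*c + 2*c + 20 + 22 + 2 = 14*b^3 + b^2*(124 - 2*c) + b*(-18*c - 326) + 44*c + 44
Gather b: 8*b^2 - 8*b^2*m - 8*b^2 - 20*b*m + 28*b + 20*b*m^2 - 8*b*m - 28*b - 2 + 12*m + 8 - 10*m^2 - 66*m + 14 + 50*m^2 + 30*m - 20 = -8*b^2*m + b*(20*m^2 - 28*m) + 40*m^2 - 24*m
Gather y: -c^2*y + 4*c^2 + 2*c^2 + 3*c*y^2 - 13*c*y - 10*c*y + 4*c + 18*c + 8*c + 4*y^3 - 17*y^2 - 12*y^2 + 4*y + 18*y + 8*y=6*c^2 + 30*c + 4*y^3 + y^2*(3*c - 29) + y*(-c^2 - 23*c + 30)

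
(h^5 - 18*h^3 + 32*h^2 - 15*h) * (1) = h^5 - 18*h^3 + 32*h^2 - 15*h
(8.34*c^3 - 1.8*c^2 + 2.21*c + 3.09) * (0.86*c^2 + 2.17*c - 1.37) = 7.1724*c^5 + 16.5498*c^4 - 13.4312*c^3 + 9.9191*c^2 + 3.6776*c - 4.2333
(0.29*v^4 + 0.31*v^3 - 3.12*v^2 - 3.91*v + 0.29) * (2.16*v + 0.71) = 0.6264*v^5 + 0.8755*v^4 - 6.5191*v^3 - 10.6608*v^2 - 2.1497*v + 0.2059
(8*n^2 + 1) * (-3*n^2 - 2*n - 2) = -24*n^4 - 16*n^3 - 19*n^2 - 2*n - 2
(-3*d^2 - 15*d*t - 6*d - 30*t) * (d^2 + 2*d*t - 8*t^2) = -3*d^4 - 21*d^3*t - 6*d^3 - 6*d^2*t^2 - 42*d^2*t + 120*d*t^3 - 12*d*t^2 + 240*t^3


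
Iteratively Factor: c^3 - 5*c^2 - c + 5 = (c - 5)*(c^2 - 1) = (c - 5)*(c + 1)*(c - 1)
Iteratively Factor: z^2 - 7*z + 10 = (z - 5)*(z - 2)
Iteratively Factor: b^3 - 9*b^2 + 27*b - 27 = (b - 3)*(b^2 - 6*b + 9) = (b - 3)^2*(b - 3)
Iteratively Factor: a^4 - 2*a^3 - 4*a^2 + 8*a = (a - 2)*(a^3 - 4*a) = (a - 2)^2*(a^2 + 2*a) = (a - 2)^2*(a + 2)*(a)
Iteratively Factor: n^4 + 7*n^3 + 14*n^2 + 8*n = (n + 4)*(n^3 + 3*n^2 + 2*n) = n*(n + 4)*(n^2 + 3*n + 2) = n*(n + 1)*(n + 4)*(n + 2)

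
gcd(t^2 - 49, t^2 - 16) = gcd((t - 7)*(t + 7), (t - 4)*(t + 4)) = 1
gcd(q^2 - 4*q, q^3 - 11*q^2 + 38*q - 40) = q - 4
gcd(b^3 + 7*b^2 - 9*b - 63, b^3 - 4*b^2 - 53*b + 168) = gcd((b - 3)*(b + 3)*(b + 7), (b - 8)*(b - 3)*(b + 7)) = b^2 + 4*b - 21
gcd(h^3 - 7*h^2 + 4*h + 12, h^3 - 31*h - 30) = h^2 - 5*h - 6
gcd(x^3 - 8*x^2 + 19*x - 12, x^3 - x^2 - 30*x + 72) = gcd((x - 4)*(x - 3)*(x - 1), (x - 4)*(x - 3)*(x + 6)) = x^2 - 7*x + 12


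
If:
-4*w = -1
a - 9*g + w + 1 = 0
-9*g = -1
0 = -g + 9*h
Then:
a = -1/4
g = 1/9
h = 1/81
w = 1/4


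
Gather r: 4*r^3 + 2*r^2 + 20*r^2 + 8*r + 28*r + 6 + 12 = 4*r^3 + 22*r^2 + 36*r + 18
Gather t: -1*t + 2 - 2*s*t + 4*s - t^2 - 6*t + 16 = 4*s - t^2 + t*(-2*s - 7) + 18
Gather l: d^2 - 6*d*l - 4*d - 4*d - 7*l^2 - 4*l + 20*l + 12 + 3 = d^2 - 8*d - 7*l^2 + l*(16 - 6*d) + 15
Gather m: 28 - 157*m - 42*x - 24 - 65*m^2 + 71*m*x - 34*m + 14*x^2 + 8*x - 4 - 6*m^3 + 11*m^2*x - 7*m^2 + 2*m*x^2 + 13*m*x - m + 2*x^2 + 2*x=-6*m^3 + m^2*(11*x - 72) + m*(2*x^2 + 84*x - 192) + 16*x^2 - 32*x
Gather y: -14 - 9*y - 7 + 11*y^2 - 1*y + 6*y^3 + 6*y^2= 6*y^3 + 17*y^2 - 10*y - 21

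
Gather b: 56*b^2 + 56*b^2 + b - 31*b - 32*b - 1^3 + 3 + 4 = 112*b^2 - 62*b + 6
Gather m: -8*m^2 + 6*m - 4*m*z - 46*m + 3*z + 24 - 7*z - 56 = -8*m^2 + m*(-4*z - 40) - 4*z - 32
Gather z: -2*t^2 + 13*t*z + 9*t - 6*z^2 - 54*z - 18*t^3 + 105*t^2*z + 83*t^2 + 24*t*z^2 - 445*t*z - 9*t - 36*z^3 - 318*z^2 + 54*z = -18*t^3 + 81*t^2 - 36*z^3 + z^2*(24*t - 324) + z*(105*t^2 - 432*t)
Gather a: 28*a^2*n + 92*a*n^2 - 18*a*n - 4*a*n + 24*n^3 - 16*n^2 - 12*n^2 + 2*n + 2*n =28*a^2*n + a*(92*n^2 - 22*n) + 24*n^3 - 28*n^2 + 4*n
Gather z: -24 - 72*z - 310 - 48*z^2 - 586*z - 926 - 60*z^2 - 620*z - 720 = -108*z^2 - 1278*z - 1980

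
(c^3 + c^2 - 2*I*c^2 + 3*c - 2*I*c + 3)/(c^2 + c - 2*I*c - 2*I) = (c^2 - 2*I*c + 3)/(c - 2*I)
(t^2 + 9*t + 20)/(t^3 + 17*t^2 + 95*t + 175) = (t + 4)/(t^2 + 12*t + 35)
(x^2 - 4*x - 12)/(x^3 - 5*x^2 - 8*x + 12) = 1/(x - 1)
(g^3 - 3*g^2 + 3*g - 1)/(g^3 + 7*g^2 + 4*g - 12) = (g^2 - 2*g + 1)/(g^2 + 8*g + 12)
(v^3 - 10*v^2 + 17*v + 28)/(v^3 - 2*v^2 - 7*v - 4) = (v - 7)/(v + 1)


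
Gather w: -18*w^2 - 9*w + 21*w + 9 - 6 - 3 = -18*w^2 + 12*w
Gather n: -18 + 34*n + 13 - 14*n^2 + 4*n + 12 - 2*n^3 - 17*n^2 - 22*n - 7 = -2*n^3 - 31*n^2 + 16*n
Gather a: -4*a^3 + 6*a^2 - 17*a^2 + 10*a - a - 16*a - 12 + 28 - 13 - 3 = -4*a^3 - 11*a^2 - 7*a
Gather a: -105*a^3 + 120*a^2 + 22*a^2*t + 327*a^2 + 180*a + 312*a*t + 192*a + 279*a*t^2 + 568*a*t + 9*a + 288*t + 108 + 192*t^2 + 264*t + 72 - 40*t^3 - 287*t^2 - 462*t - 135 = -105*a^3 + a^2*(22*t + 447) + a*(279*t^2 + 880*t + 381) - 40*t^3 - 95*t^2 + 90*t + 45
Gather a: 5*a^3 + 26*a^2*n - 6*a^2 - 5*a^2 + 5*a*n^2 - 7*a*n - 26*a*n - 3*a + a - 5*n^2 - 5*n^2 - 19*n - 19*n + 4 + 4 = 5*a^3 + a^2*(26*n - 11) + a*(5*n^2 - 33*n - 2) - 10*n^2 - 38*n + 8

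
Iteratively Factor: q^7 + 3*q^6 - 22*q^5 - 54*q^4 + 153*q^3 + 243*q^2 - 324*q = (q - 3)*(q^6 + 6*q^5 - 4*q^4 - 66*q^3 - 45*q^2 + 108*q) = (q - 3)^2*(q^5 + 9*q^4 + 23*q^3 + 3*q^2 - 36*q) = (q - 3)^2*(q + 4)*(q^4 + 5*q^3 + 3*q^2 - 9*q) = (q - 3)^2*(q + 3)*(q + 4)*(q^3 + 2*q^2 - 3*q) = q*(q - 3)^2*(q + 3)*(q + 4)*(q^2 + 2*q - 3) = q*(q - 3)^2*(q + 3)^2*(q + 4)*(q - 1)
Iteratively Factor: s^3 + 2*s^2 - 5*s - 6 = (s + 1)*(s^2 + s - 6) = (s - 2)*(s + 1)*(s + 3)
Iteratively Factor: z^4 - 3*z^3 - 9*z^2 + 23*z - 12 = (z - 1)*(z^3 - 2*z^2 - 11*z + 12) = (z - 1)*(z + 3)*(z^2 - 5*z + 4) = (z - 4)*(z - 1)*(z + 3)*(z - 1)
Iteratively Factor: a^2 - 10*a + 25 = (a - 5)*(a - 5)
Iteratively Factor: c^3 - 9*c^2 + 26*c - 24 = (c - 3)*(c^2 - 6*c + 8) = (c - 3)*(c - 2)*(c - 4)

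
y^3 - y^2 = y^2*(y - 1)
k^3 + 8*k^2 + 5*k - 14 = (k - 1)*(k + 2)*(k + 7)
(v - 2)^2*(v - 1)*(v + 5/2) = v^4 - 5*v^3/2 - 9*v^2/2 + 16*v - 10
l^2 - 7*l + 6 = (l - 6)*(l - 1)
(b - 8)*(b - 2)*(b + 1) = b^3 - 9*b^2 + 6*b + 16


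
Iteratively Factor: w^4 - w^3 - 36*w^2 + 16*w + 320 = (w + 4)*(w^3 - 5*w^2 - 16*w + 80) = (w - 4)*(w + 4)*(w^2 - w - 20) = (w - 5)*(w - 4)*(w + 4)*(w + 4)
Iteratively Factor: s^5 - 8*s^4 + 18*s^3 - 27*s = (s - 3)*(s^4 - 5*s^3 + 3*s^2 + 9*s) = (s - 3)*(s + 1)*(s^3 - 6*s^2 + 9*s) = s*(s - 3)*(s + 1)*(s^2 - 6*s + 9) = s*(s - 3)^2*(s + 1)*(s - 3)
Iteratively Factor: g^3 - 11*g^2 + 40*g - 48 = (g - 4)*(g^2 - 7*g + 12) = (g - 4)^2*(g - 3)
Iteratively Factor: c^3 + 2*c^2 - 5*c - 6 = (c + 3)*(c^2 - c - 2) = (c + 1)*(c + 3)*(c - 2)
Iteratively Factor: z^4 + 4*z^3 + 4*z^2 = (z)*(z^3 + 4*z^2 + 4*z) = z*(z + 2)*(z^2 + 2*z) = z*(z + 2)^2*(z)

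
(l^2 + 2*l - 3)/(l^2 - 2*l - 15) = (l - 1)/(l - 5)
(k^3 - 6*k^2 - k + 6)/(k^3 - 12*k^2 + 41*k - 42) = (k^3 - 6*k^2 - k + 6)/(k^3 - 12*k^2 + 41*k - 42)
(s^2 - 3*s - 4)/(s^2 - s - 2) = (s - 4)/(s - 2)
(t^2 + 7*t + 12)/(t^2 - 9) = (t + 4)/(t - 3)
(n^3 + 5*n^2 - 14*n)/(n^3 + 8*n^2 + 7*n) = (n - 2)/(n + 1)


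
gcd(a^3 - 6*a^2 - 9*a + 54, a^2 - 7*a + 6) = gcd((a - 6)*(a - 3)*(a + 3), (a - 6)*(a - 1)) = a - 6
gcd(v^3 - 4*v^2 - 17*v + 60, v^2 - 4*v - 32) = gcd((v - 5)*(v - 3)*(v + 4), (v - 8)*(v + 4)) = v + 4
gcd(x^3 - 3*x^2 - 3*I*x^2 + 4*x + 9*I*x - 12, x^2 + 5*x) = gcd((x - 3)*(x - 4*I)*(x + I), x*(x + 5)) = 1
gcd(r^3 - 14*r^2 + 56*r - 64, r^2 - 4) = r - 2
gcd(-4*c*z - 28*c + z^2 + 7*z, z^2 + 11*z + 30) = 1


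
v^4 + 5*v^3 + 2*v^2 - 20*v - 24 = (v - 2)*(v + 2)^2*(v + 3)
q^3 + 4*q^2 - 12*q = q*(q - 2)*(q + 6)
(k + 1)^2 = k^2 + 2*k + 1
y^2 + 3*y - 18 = (y - 3)*(y + 6)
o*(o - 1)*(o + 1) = o^3 - o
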